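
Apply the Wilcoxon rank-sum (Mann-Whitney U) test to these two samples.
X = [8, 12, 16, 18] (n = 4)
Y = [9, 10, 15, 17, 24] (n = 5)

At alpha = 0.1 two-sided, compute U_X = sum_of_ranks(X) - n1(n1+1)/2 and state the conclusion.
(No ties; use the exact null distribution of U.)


Step 1: Combine and sort all 9 observations; assign midranks.
sorted (value, group): (8,X), (9,Y), (10,Y), (12,X), (15,Y), (16,X), (17,Y), (18,X), (24,Y)
ranks: 8->1, 9->2, 10->3, 12->4, 15->5, 16->6, 17->7, 18->8, 24->9
Step 2: Rank sum for X: R1 = 1 + 4 + 6 + 8 = 19.
Step 3: U_X = R1 - n1(n1+1)/2 = 19 - 4*5/2 = 19 - 10 = 9.
       U_Y = n1*n2 - U_X = 20 - 9 = 11.
Step 4: No ties, so the exact null distribution of U (based on enumerating the C(9,4) = 126 equally likely rank assignments) gives the two-sided p-value.
Step 5: p-value = 0.904762; compare to alpha = 0.1. fail to reject H0.

U_X = 9, p = 0.904762, fail to reject H0 at alpha = 0.1.


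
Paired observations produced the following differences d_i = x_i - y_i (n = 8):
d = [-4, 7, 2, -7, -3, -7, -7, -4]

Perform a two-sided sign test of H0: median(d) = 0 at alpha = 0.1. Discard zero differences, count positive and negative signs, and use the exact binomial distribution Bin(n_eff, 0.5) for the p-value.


Step 1: Discard zero differences. Original n = 8; n_eff = number of nonzero differences = 8.
Nonzero differences (with sign): -4, +7, +2, -7, -3, -7, -7, -4
Step 2: Count signs: positive = 2, negative = 6.
Step 3: Under H0: P(positive) = 0.5, so the number of positives S ~ Bin(8, 0.5).
Step 4: Two-sided exact p-value = sum of Bin(8,0.5) probabilities at or below the observed probability = 0.289062.
Step 5: alpha = 0.1. fail to reject H0.

n_eff = 8, pos = 2, neg = 6, p = 0.289062, fail to reject H0.


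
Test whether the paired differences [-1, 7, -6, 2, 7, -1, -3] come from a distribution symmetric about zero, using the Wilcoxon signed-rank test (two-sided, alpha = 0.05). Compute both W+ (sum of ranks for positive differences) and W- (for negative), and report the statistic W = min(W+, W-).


Step 1: Drop any zero differences (none here) and take |d_i|.
|d| = [1, 7, 6, 2, 7, 1, 3]
Step 2: Midrank |d_i| (ties get averaged ranks).
ranks: |1|->1.5, |7|->6.5, |6|->5, |2|->3, |7|->6.5, |1|->1.5, |3|->4
Step 3: Attach original signs; sum ranks with positive sign and with negative sign.
W+ = 6.5 + 3 + 6.5 = 16
W- = 1.5 + 5 + 1.5 + 4 = 12
(Check: W+ + W- = 28 should equal n(n+1)/2 = 28.)
Step 4: Test statistic W = min(W+, W-) = 12.
Step 5: Ties in |d|, so use the tie-corrected normal approximation.
        E[W] = n(n+1)/4 = 7*8/4 = 14.
        Tie groups: |d|=1 (t=2), |d|=7 (t=2); sum(t^3 - t) = 12.
        Var[W] = n(n+1)(2n+1)/24 - sum(t^3-t)/48 = 840/24 - 12/48 = 34.75.
        z = (W - E[W]) / sqrt(Var[W]) = (12 - 14) / 5.8949 = -0.3393.
        Two-sided p = 2*Phi(z) = 0.734402.
Step 6: alpha = 0.05. fail to reject H0.

W+ = 16, W- = 12, W = min = 12, p = 0.734402, fail to reject H0.


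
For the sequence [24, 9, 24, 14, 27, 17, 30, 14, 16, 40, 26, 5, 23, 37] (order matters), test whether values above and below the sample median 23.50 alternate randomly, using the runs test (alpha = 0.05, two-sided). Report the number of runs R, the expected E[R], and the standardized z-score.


Step 1: Compute median = 23.50; label A = above, B = below.
Labels in order: ABABABABBAABBA  (n_A = 7, n_B = 7)
Step 2: Count runs R = 11.
Step 3: Under H0 (random ordering), E[R] = 2*n_A*n_B/(n_A+n_B) + 1 = 2*7*7/14 + 1 = 8.0000.
        Var[R] = 2*n_A*n_B*(2*n_A*n_B - n_A - n_B) / ((n_A+n_B)^2 * (n_A+n_B-1)) = 8232/2548 = 3.2308.
        SD[R] = 1.7974.
Step 4: Continuity-corrected z = (R - 0.5 - E[R]) / SD[R] = (11 - 0.5 - 8.0000) / 1.7974 = 1.3909.
Step 5: Two-sided p-value via normal approximation = 2*(1 - Phi(|z|)) = 0.164264.
Step 6: alpha = 0.05. fail to reject H0.

R = 11, z = 1.3909, p = 0.164264, fail to reject H0.


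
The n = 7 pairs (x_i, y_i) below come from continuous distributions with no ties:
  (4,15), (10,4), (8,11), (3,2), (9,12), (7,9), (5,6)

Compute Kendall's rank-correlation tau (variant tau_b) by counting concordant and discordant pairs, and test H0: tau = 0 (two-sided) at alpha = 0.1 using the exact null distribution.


Step 1: Enumerate the 21 unordered pairs (i,j) with i<j and classify each by sign(x_j-x_i) * sign(y_j-y_i).
  (1,2):dx=+6,dy=-11->D; (1,3):dx=+4,dy=-4->D; (1,4):dx=-1,dy=-13->C; (1,5):dx=+5,dy=-3->D
  (1,6):dx=+3,dy=-6->D; (1,7):dx=+1,dy=-9->D; (2,3):dx=-2,dy=+7->D; (2,4):dx=-7,dy=-2->C
  (2,5):dx=-1,dy=+8->D; (2,6):dx=-3,dy=+5->D; (2,7):dx=-5,dy=+2->D; (3,4):dx=-5,dy=-9->C
  (3,5):dx=+1,dy=+1->C; (3,6):dx=-1,dy=-2->C; (3,7):dx=-3,dy=-5->C; (4,5):dx=+6,dy=+10->C
  (4,6):dx=+4,dy=+7->C; (4,7):dx=+2,dy=+4->C; (5,6):dx=-2,dy=-3->C; (5,7):dx=-4,dy=-6->C
  (6,7):dx=-2,dy=-3->C
Step 2: C = 12, D = 9, total pairs = 21.
Step 3: tau = (C - D)/(n(n-1)/2) = (12 - 9)/21 = 0.142857.
Step 4: Exact two-sided p-value (enumerate n! = 5040 permutations of y under H0): p = 0.772619.
Step 5: alpha = 0.1. fail to reject H0.

tau_b = 0.1429 (C=12, D=9), p = 0.772619, fail to reject H0.


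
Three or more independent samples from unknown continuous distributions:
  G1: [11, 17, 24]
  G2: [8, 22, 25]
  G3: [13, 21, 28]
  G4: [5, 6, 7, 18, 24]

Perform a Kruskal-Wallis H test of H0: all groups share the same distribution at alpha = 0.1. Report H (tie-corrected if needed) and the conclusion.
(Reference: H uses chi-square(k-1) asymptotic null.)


Step 1: Combine all N = 14 observations and assign midranks.
sorted (value, group, rank): (5,G4,1), (6,G4,2), (7,G4,3), (8,G2,4), (11,G1,5), (13,G3,6), (17,G1,7), (18,G4,8), (21,G3,9), (22,G2,10), (24,G1,11.5), (24,G4,11.5), (25,G2,13), (28,G3,14)
Step 2: Sum ranks within each group.
R_1 = 23.5 (n_1 = 3)
R_2 = 27 (n_2 = 3)
R_3 = 29 (n_3 = 3)
R_4 = 25.5 (n_4 = 5)
Step 3: H = 12/(N(N+1)) * sum(R_i^2/n_i) - 3(N+1)
     = 12/(14*15) * (23.5^2/3 + 27^2/3 + 29^2/3 + 25.5^2/5) - 3*15
     = 0.057143 * 837.467 - 45
     = 2.855238.
Step 4: Ties present; correction factor C = 1 - 6/(14^3 - 14) = 0.997802. Corrected H = 2.855238 / 0.997802 = 2.861527.
Step 5: Under H0, H ~ chi^2(3); p-value = 0.413471.
Step 6: alpha = 0.1. fail to reject H0.

H = 2.8615, df = 3, p = 0.413471, fail to reject H0.


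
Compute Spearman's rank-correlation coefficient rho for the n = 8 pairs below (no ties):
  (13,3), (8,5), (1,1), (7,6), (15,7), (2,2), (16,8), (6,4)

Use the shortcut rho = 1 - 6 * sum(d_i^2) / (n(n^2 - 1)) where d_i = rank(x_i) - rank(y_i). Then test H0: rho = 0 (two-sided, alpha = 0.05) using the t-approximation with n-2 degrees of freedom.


Step 1: Rank x and y separately (midranks; no ties here).
rank(x): 13->6, 8->5, 1->1, 7->4, 15->7, 2->2, 16->8, 6->3
rank(y): 3->3, 5->5, 1->1, 6->6, 7->7, 2->2, 8->8, 4->4
Step 2: d_i = R_x(i) - R_y(i); compute d_i^2.
  (6-3)^2=9, (5-5)^2=0, (1-1)^2=0, (4-6)^2=4, (7-7)^2=0, (2-2)^2=0, (8-8)^2=0, (3-4)^2=1
sum(d^2) = 14.
Step 3: rho = 1 - 6*14 / (8*(8^2 - 1)) = 1 - 84/504 = 0.833333.
Step 4: Under H0, t = rho * sqrt((n-2)/(1-rho^2)) = 3.6927 ~ t(6).
Step 5: Two-sided p-value from the t-distribution with 6 df = 0.010176.
Step 6: alpha = 0.05. reject H0.

rho = 0.8333, p = 0.010176, reject H0 at alpha = 0.05.


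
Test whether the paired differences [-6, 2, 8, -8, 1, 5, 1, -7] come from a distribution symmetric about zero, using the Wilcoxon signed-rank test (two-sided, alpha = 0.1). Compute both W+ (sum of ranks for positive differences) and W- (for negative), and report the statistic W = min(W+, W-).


Step 1: Drop any zero differences (none here) and take |d_i|.
|d| = [6, 2, 8, 8, 1, 5, 1, 7]
Step 2: Midrank |d_i| (ties get averaged ranks).
ranks: |6|->5, |2|->3, |8|->7.5, |8|->7.5, |1|->1.5, |5|->4, |1|->1.5, |7|->6
Step 3: Attach original signs; sum ranks with positive sign and with negative sign.
W+ = 3 + 7.5 + 1.5 + 4 + 1.5 = 17.5
W- = 5 + 7.5 + 6 = 18.5
(Check: W+ + W- = 36 should equal n(n+1)/2 = 36.)
Step 4: Test statistic W = min(W+, W-) = 17.5.
Step 5: Ties in |d|, so use the tie-corrected normal approximation.
        E[W] = n(n+1)/4 = 8*9/4 = 18.
        Tie groups: |d|=1 (t=2), |d|=8 (t=2); sum(t^3 - t) = 12.
        Var[W] = n(n+1)(2n+1)/24 - sum(t^3-t)/48 = 1224/24 - 12/48 = 50.75.
        z = (W - E[W]) / sqrt(Var[W]) = (17.5 - 18) / 7.1239 = -0.0702.
        Two-sided p = 2*Phi(z) = 0.944045.
Step 6: alpha = 0.1. fail to reject H0.

W+ = 17.5, W- = 18.5, W = min = 17.5, p = 0.944045, fail to reject H0.


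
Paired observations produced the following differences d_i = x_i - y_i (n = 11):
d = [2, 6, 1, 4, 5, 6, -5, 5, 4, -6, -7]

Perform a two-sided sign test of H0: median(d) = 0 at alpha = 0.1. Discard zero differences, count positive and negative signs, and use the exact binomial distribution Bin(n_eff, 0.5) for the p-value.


Step 1: Discard zero differences. Original n = 11; n_eff = number of nonzero differences = 11.
Nonzero differences (with sign): +2, +6, +1, +4, +5, +6, -5, +5, +4, -6, -7
Step 2: Count signs: positive = 8, negative = 3.
Step 3: Under H0: P(positive) = 0.5, so the number of positives S ~ Bin(11, 0.5).
Step 4: Two-sided exact p-value = sum of Bin(11,0.5) probabilities at or below the observed probability = 0.226562.
Step 5: alpha = 0.1. fail to reject H0.

n_eff = 11, pos = 8, neg = 3, p = 0.226562, fail to reject H0.


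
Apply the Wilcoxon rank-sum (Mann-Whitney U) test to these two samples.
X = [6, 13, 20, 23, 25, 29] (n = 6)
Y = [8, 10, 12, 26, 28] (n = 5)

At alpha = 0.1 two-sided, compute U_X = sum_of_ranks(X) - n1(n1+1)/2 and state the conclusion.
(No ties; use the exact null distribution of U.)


Step 1: Combine and sort all 11 observations; assign midranks.
sorted (value, group): (6,X), (8,Y), (10,Y), (12,Y), (13,X), (20,X), (23,X), (25,X), (26,Y), (28,Y), (29,X)
ranks: 6->1, 8->2, 10->3, 12->4, 13->5, 20->6, 23->7, 25->8, 26->9, 28->10, 29->11
Step 2: Rank sum for X: R1 = 1 + 5 + 6 + 7 + 8 + 11 = 38.
Step 3: U_X = R1 - n1(n1+1)/2 = 38 - 6*7/2 = 38 - 21 = 17.
       U_Y = n1*n2 - U_X = 30 - 17 = 13.
Step 4: No ties, so the exact null distribution of U (based on enumerating the C(11,6) = 462 equally likely rank assignments) gives the two-sided p-value.
Step 5: p-value = 0.792208; compare to alpha = 0.1. fail to reject H0.

U_X = 17, p = 0.792208, fail to reject H0 at alpha = 0.1.


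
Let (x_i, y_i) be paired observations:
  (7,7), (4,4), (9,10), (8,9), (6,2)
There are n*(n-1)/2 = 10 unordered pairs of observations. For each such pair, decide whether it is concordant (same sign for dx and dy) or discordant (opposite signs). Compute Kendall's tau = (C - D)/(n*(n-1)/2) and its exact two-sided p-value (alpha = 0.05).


Step 1: Enumerate the 10 unordered pairs (i,j) with i<j and classify each by sign(x_j-x_i) * sign(y_j-y_i).
  (1,2):dx=-3,dy=-3->C; (1,3):dx=+2,dy=+3->C; (1,4):dx=+1,dy=+2->C; (1,5):dx=-1,dy=-5->C
  (2,3):dx=+5,dy=+6->C; (2,4):dx=+4,dy=+5->C; (2,5):dx=+2,dy=-2->D; (3,4):dx=-1,dy=-1->C
  (3,5):dx=-3,dy=-8->C; (4,5):dx=-2,dy=-7->C
Step 2: C = 9, D = 1, total pairs = 10.
Step 3: tau = (C - D)/(n(n-1)/2) = (9 - 1)/10 = 0.800000.
Step 4: Exact two-sided p-value (enumerate n! = 120 permutations of y under H0): p = 0.083333.
Step 5: alpha = 0.05. fail to reject H0.

tau_b = 0.8000 (C=9, D=1), p = 0.083333, fail to reject H0.


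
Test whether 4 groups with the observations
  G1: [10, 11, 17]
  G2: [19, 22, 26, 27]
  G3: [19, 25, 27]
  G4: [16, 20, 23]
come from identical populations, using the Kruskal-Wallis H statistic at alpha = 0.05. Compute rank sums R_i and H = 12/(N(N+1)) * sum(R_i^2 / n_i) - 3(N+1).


Step 1: Combine all N = 13 observations and assign midranks.
sorted (value, group, rank): (10,G1,1), (11,G1,2), (16,G4,3), (17,G1,4), (19,G2,5.5), (19,G3,5.5), (20,G4,7), (22,G2,8), (23,G4,9), (25,G3,10), (26,G2,11), (27,G2,12.5), (27,G3,12.5)
Step 2: Sum ranks within each group.
R_1 = 7 (n_1 = 3)
R_2 = 37 (n_2 = 4)
R_3 = 28 (n_3 = 3)
R_4 = 19 (n_4 = 3)
Step 3: H = 12/(N(N+1)) * sum(R_i^2/n_i) - 3(N+1)
     = 12/(13*14) * (7^2/3 + 37^2/4 + 28^2/3 + 19^2/3) - 3*14
     = 0.065934 * 740.25 - 42
     = 6.807692.
Step 4: Ties present; correction factor C = 1 - 12/(13^3 - 13) = 0.994505. Corrected H = 6.807692 / 0.994505 = 6.845304.
Step 5: Under H0, H ~ chi^2(3); p-value = 0.076995.
Step 6: alpha = 0.05. fail to reject H0.

H = 6.8453, df = 3, p = 0.076995, fail to reject H0.


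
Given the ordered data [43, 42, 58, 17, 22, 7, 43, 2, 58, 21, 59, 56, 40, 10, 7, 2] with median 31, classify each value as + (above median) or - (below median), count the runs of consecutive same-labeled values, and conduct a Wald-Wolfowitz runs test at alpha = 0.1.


Step 1: Compute median = 31; label A = above, B = below.
Labels in order: AAABBBABABAAABBB  (n_A = 8, n_B = 8)
Step 2: Count runs R = 8.
Step 3: Under H0 (random ordering), E[R] = 2*n_A*n_B/(n_A+n_B) + 1 = 2*8*8/16 + 1 = 9.0000.
        Var[R] = 2*n_A*n_B*(2*n_A*n_B - n_A - n_B) / ((n_A+n_B)^2 * (n_A+n_B-1)) = 14336/3840 = 3.7333.
        SD[R] = 1.9322.
Step 4: Continuity-corrected z = (R + 0.5 - E[R]) / SD[R] = (8 + 0.5 - 9.0000) / 1.9322 = -0.2588.
Step 5: Two-sided p-value via normal approximation = 2*(1 - Phi(|z|)) = 0.795809.
Step 6: alpha = 0.1. fail to reject H0.

R = 8, z = -0.2588, p = 0.795809, fail to reject H0.


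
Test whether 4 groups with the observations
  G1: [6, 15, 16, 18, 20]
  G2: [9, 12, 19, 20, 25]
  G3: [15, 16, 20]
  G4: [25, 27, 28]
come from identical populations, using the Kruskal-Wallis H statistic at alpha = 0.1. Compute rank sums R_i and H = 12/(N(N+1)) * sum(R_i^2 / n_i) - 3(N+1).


Step 1: Combine all N = 16 observations and assign midranks.
sorted (value, group, rank): (6,G1,1), (9,G2,2), (12,G2,3), (15,G1,4.5), (15,G3,4.5), (16,G1,6.5), (16,G3,6.5), (18,G1,8), (19,G2,9), (20,G1,11), (20,G2,11), (20,G3,11), (25,G2,13.5), (25,G4,13.5), (27,G4,15), (28,G4,16)
Step 2: Sum ranks within each group.
R_1 = 31 (n_1 = 5)
R_2 = 38.5 (n_2 = 5)
R_3 = 22 (n_3 = 3)
R_4 = 44.5 (n_4 = 3)
Step 3: H = 12/(N(N+1)) * sum(R_i^2/n_i) - 3(N+1)
     = 12/(16*17) * (31^2/5 + 38.5^2/5 + 22^2/3 + 44.5^2/3) - 3*17
     = 0.044118 * 1310.07 - 51
     = 6.797059.
Step 4: Ties present; correction factor C = 1 - 42/(16^3 - 16) = 0.989706. Corrected H = 6.797059 / 0.989706 = 6.867756.
Step 5: Under H0, H ~ chi^2(3); p-value = 0.076234.
Step 6: alpha = 0.1. reject H0.

H = 6.8678, df = 3, p = 0.076234, reject H0.


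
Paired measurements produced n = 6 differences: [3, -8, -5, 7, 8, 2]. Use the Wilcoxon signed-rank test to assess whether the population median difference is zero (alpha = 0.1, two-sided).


Step 1: Drop any zero differences (none here) and take |d_i|.
|d| = [3, 8, 5, 7, 8, 2]
Step 2: Midrank |d_i| (ties get averaged ranks).
ranks: |3|->2, |8|->5.5, |5|->3, |7|->4, |8|->5.5, |2|->1
Step 3: Attach original signs; sum ranks with positive sign and with negative sign.
W+ = 2 + 4 + 5.5 + 1 = 12.5
W- = 5.5 + 3 = 8.5
(Check: W+ + W- = 21 should equal n(n+1)/2 = 21.)
Step 4: Test statistic W = min(W+, W-) = 8.5.
Step 5: Ties in |d|, so use the tie-corrected normal approximation.
        E[W] = n(n+1)/4 = 6*7/4 = 10.5.
        Tie groups: |d|=8 (t=2); sum(t^3 - t) = 6.
        Var[W] = n(n+1)(2n+1)/24 - sum(t^3-t)/48 = 546/24 - 6/48 = 22.625.
        z = (W - E[W]) / sqrt(Var[W]) = (8.5 - 10.5) / 4.7566 = -0.4205.
        Two-sided p = 2*Phi(z) = 0.674142.
Step 6: alpha = 0.1. fail to reject H0.

W+ = 12.5, W- = 8.5, W = min = 8.5, p = 0.674142, fail to reject H0.


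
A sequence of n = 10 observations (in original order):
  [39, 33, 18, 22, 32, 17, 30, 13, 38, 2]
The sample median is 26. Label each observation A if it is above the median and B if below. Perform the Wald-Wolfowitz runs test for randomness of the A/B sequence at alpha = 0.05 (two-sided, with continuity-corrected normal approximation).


Step 1: Compute median = 26; label A = above, B = below.
Labels in order: AABBABABAB  (n_A = 5, n_B = 5)
Step 2: Count runs R = 8.
Step 3: Under H0 (random ordering), E[R] = 2*n_A*n_B/(n_A+n_B) + 1 = 2*5*5/10 + 1 = 6.0000.
        Var[R] = 2*n_A*n_B*(2*n_A*n_B - n_A - n_B) / ((n_A+n_B)^2 * (n_A+n_B-1)) = 2000/900 = 2.2222.
        SD[R] = 1.4907.
Step 4: Continuity-corrected z = (R - 0.5 - E[R]) / SD[R] = (8 - 0.5 - 6.0000) / 1.4907 = 1.0062.
Step 5: Two-sided p-value via normal approximation = 2*(1 - Phi(|z|)) = 0.314305.
Step 6: alpha = 0.05. fail to reject H0.

R = 8, z = 1.0062, p = 0.314305, fail to reject H0.


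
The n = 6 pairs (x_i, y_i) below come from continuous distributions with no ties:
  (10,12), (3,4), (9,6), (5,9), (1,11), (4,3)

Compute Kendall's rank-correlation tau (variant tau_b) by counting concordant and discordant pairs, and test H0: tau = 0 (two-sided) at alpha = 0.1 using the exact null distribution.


Step 1: Enumerate the 15 unordered pairs (i,j) with i<j and classify each by sign(x_j-x_i) * sign(y_j-y_i).
  (1,2):dx=-7,dy=-8->C; (1,3):dx=-1,dy=-6->C; (1,4):dx=-5,dy=-3->C; (1,5):dx=-9,dy=-1->C
  (1,6):dx=-6,dy=-9->C; (2,3):dx=+6,dy=+2->C; (2,4):dx=+2,dy=+5->C; (2,5):dx=-2,dy=+7->D
  (2,6):dx=+1,dy=-1->D; (3,4):dx=-4,dy=+3->D; (3,5):dx=-8,dy=+5->D; (3,6):dx=-5,dy=-3->C
  (4,5):dx=-4,dy=+2->D; (4,6):dx=-1,dy=-6->C; (5,6):dx=+3,dy=-8->D
Step 2: C = 9, D = 6, total pairs = 15.
Step 3: tau = (C - D)/(n(n-1)/2) = (9 - 6)/15 = 0.200000.
Step 4: Exact two-sided p-value (enumerate n! = 720 permutations of y under H0): p = 0.719444.
Step 5: alpha = 0.1. fail to reject H0.

tau_b = 0.2000 (C=9, D=6), p = 0.719444, fail to reject H0.


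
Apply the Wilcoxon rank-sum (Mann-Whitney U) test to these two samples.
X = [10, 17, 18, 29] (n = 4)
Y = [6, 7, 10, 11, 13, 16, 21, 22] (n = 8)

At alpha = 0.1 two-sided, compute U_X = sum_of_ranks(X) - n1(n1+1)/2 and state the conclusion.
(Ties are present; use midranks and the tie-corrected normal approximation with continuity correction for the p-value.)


Step 1: Combine and sort all 12 observations; assign midranks.
sorted (value, group): (6,Y), (7,Y), (10,X), (10,Y), (11,Y), (13,Y), (16,Y), (17,X), (18,X), (21,Y), (22,Y), (29,X)
ranks: 6->1, 7->2, 10->3.5, 10->3.5, 11->5, 13->6, 16->7, 17->8, 18->9, 21->10, 22->11, 29->12
Step 2: Rank sum for X: R1 = 3.5 + 8 + 9 + 12 = 32.5.
Step 3: U_X = R1 - n1(n1+1)/2 = 32.5 - 4*5/2 = 32.5 - 10 = 22.5.
       U_Y = n1*n2 - U_X = 32 - 22.5 = 9.5.
Step 4: Ties are present, so use the tie-corrected normal approximation (with continuity correction) for the p-value.
Step 5: p-value = 0.307332; compare to alpha = 0.1. fail to reject H0.

U_X = 22.5, p = 0.307332, fail to reject H0 at alpha = 0.1.


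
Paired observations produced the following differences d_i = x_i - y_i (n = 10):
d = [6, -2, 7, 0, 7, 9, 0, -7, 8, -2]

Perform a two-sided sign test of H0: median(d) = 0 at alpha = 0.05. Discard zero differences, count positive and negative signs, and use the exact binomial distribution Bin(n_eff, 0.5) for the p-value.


Step 1: Discard zero differences. Original n = 10; n_eff = number of nonzero differences = 8.
Nonzero differences (with sign): +6, -2, +7, +7, +9, -7, +8, -2
Step 2: Count signs: positive = 5, negative = 3.
Step 3: Under H0: P(positive) = 0.5, so the number of positives S ~ Bin(8, 0.5).
Step 4: Two-sided exact p-value = sum of Bin(8,0.5) probabilities at or below the observed probability = 0.726562.
Step 5: alpha = 0.05. fail to reject H0.

n_eff = 8, pos = 5, neg = 3, p = 0.726562, fail to reject H0.


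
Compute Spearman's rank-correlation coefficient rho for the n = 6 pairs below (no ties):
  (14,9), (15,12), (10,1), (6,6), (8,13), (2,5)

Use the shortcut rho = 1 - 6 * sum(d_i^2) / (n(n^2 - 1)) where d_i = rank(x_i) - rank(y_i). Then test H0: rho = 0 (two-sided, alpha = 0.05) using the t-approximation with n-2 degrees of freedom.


Step 1: Rank x and y separately (midranks; no ties here).
rank(x): 14->5, 15->6, 10->4, 6->2, 8->3, 2->1
rank(y): 9->4, 12->5, 1->1, 6->3, 13->6, 5->2
Step 2: d_i = R_x(i) - R_y(i); compute d_i^2.
  (5-4)^2=1, (6-5)^2=1, (4-1)^2=9, (2-3)^2=1, (3-6)^2=9, (1-2)^2=1
sum(d^2) = 22.
Step 3: rho = 1 - 6*22 / (6*(6^2 - 1)) = 1 - 132/210 = 0.371429.
Step 4: Under H0, t = rho * sqrt((n-2)/(1-rho^2)) = 0.8001 ~ t(4).
Step 5: Two-sided p-value from the t-distribution with 4 df = 0.468478.
Step 6: alpha = 0.05. fail to reject H0.

rho = 0.3714, p = 0.468478, fail to reject H0 at alpha = 0.05.


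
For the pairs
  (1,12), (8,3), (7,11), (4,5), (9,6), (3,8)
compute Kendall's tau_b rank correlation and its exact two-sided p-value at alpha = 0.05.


Step 1: Enumerate the 15 unordered pairs (i,j) with i<j and classify each by sign(x_j-x_i) * sign(y_j-y_i).
  (1,2):dx=+7,dy=-9->D; (1,3):dx=+6,dy=-1->D; (1,4):dx=+3,dy=-7->D; (1,5):dx=+8,dy=-6->D
  (1,6):dx=+2,dy=-4->D; (2,3):dx=-1,dy=+8->D; (2,4):dx=-4,dy=+2->D; (2,5):dx=+1,dy=+3->C
  (2,6):dx=-5,dy=+5->D; (3,4):dx=-3,dy=-6->C; (3,5):dx=+2,dy=-5->D; (3,6):dx=-4,dy=-3->C
  (4,5):dx=+5,dy=+1->C; (4,6):dx=-1,dy=+3->D; (5,6):dx=-6,dy=+2->D
Step 2: C = 4, D = 11, total pairs = 15.
Step 3: tau = (C - D)/(n(n-1)/2) = (4 - 11)/15 = -0.466667.
Step 4: Exact two-sided p-value (enumerate n! = 720 permutations of y under H0): p = 0.272222.
Step 5: alpha = 0.05. fail to reject H0.

tau_b = -0.4667 (C=4, D=11), p = 0.272222, fail to reject H0.


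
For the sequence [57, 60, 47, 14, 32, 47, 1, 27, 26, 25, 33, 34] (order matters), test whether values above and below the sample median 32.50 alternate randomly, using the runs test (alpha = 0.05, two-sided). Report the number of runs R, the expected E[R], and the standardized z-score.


Step 1: Compute median = 32.50; label A = above, B = below.
Labels in order: AAABBABBBBAA  (n_A = 6, n_B = 6)
Step 2: Count runs R = 5.
Step 3: Under H0 (random ordering), E[R] = 2*n_A*n_B/(n_A+n_B) + 1 = 2*6*6/12 + 1 = 7.0000.
        Var[R] = 2*n_A*n_B*(2*n_A*n_B - n_A - n_B) / ((n_A+n_B)^2 * (n_A+n_B-1)) = 4320/1584 = 2.7273.
        SD[R] = 1.6514.
Step 4: Continuity-corrected z = (R + 0.5 - E[R]) / SD[R] = (5 + 0.5 - 7.0000) / 1.6514 = -0.9083.
Step 5: Two-sided p-value via normal approximation = 2*(1 - Phi(|z|)) = 0.363722.
Step 6: alpha = 0.05. fail to reject H0.

R = 5, z = -0.9083, p = 0.363722, fail to reject H0.


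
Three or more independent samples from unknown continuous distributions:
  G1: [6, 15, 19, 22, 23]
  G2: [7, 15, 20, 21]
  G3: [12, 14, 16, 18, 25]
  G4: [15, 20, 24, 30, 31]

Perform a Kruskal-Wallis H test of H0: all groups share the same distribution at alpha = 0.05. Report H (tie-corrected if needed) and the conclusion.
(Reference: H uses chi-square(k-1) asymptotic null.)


Step 1: Combine all N = 19 observations and assign midranks.
sorted (value, group, rank): (6,G1,1), (7,G2,2), (12,G3,3), (14,G3,4), (15,G1,6), (15,G2,6), (15,G4,6), (16,G3,8), (18,G3,9), (19,G1,10), (20,G2,11.5), (20,G4,11.5), (21,G2,13), (22,G1,14), (23,G1,15), (24,G4,16), (25,G3,17), (30,G4,18), (31,G4,19)
Step 2: Sum ranks within each group.
R_1 = 46 (n_1 = 5)
R_2 = 32.5 (n_2 = 4)
R_3 = 41 (n_3 = 5)
R_4 = 70.5 (n_4 = 5)
Step 3: H = 12/(N(N+1)) * sum(R_i^2/n_i) - 3(N+1)
     = 12/(19*20) * (46^2/5 + 32.5^2/4 + 41^2/5 + 70.5^2/5) - 3*20
     = 0.031579 * 2017.51 - 60
     = 3.710921.
Step 4: Ties present; correction factor C = 1 - 30/(19^3 - 19) = 0.995614. Corrected H = 3.710921 / 0.995614 = 3.727269.
Step 5: Under H0, H ~ chi^2(3); p-value = 0.292460.
Step 6: alpha = 0.05. fail to reject H0.

H = 3.7273, df = 3, p = 0.292460, fail to reject H0.


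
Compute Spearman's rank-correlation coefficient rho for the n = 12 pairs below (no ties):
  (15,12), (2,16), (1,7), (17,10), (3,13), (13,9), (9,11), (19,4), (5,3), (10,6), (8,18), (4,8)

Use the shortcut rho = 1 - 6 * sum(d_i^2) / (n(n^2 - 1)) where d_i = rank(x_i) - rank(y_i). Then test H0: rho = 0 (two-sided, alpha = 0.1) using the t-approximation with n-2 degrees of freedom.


Step 1: Rank x and y separately (midranks; no ties here).
rank(x): 15->10, 2->2, 1->1, 17->11, 3->3, 13->9, 9->7, 19->12, 5->5, 10->8, 8->6, 4->4
rank(y): 12->9, 16->11, 7->4, 10->7, 13->10, 9->6, 11->8, 4->2, 3->1, 6->3, 18->12, 8->5
Step 2: d_i = R_x(i) - R_y(i); compute d_i^2.
  (10-9)^2=1, (2-11)^2=81, (1-4)^2=9, (11-7)^2=16, (3-10)^2=49, (9-6)^2=9, (7-8)^2=1, (12-2)^2=100, (5-1)^2=16, (8-3)^2=25, (6-12)^2=36, (4-5)^2=1
sum(d^2) = 344.
Step 3: rho = 1 - 6*344 / (12*(12^2 - 1)) = 1 - 2064/1716 = -0.202797.
Step 4: Under H0, t = rho * sqrt((n-2)/(1-rho^2)) = -0.6549 ~ t(10).
Step 5: Two-sided p-value from the t-distribution with 10 df = 0.527302.
Step 6: alpha = 0.1. fail to reject H0.

rho = -0.2028, p = 0.527302, fail to reject H0 at alpha = 0.1.


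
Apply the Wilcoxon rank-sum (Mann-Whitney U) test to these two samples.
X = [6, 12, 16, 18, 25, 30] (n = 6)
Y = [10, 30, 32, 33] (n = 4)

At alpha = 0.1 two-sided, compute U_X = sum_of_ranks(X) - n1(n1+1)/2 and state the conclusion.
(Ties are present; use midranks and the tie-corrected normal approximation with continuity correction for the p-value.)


Step 1: Combine and sort all 10 observations; assign midranks.
sorted (value, group): (6,X), (10,Y), (12,X), (16,X), (18,X), (25,X), (30,X), (30,Y), (32,Y), (33,Y)
ranks: 6->1, 10->2, 12->3, 16->4, 18->5, 25->6, 30->7.5, 30->7.5, 32->9, 33->10
Step 2: Rank sum for X: R1 = 1 + 3 + 4 + 5 + 6 + 7.5 = 26.5.
Step 3: U_X = R1 - n1(n1+1)/2 = 26.5 - 6*7/2 = 26.5 - 21 = 5.5.
       U_Y = n1*n2 - U_X = 24 - 5.5 = 18.5.
Step 4: Ties are present, so use the tie-corrected normal approximation (with continuity correction) for the p-value.
Step 5: p-value = 0.199458; compare to alpha = 0.1. fail to reject H0.

U_X = 5.5, p = 0.199458, fail to reject H0 at alpha = 0.1.


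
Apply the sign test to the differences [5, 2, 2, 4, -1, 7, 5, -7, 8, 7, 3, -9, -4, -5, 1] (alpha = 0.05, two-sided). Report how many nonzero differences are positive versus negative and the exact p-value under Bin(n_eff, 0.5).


Step 1: Discard zero differences. Original n = 15; n_eff = number of nonzero differences = 15.
Nonzero differences (with sign): +5, +2, +2, +4, -1, +7, +5, -7, +8, +7, +3, -9, -4, -5, +1
Step 2: Count signs: positive = 10, negative = 5.
Step 3: Under H0: P(positive) = 0.5, so the number of positives S ~ Bin(15, 0.5).
Step 4: Two-sided exact p-value = sum of Bin(15,0.5) probabilities at or below the observed probability = 0.301758.
Step 5: alpha = 0.05. fail to reject H0.

n_eff = 15, pos = 10, neg = 5, p = 0.301758, fail to reject H0.


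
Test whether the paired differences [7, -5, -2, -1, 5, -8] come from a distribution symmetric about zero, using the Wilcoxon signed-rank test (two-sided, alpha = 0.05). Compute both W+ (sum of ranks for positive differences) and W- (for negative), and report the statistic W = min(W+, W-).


Step 1: Drop any zero differences (none here) and take |d_i|.
|d| = [7, 5, 2, 1, 5, 8]
Step 2: Midrank |d_i| (ties get averaged ranks).
ranks: |7|->5, |5|->3.5, |2|->2, |1|->1, |5|->3.5, |8|->6
Step 3: Attach original signs; sum ranks with positive sign and with negative sign.
W+ = 5 + 3.5 = 8.5
W- = 3.5 + 2 + 1 + 6 = 12.5
(Check: W+ + W- = 21 should equal n(n+1)/2 = 21.)
Step 4: Test statistic W = min(W+, W-) = 8.5.
Step 5: Ties in |d|, so use the tie-corrected normal approximation.
        E[W] = n(n+1)/4 = 6*7/4 = 10.5.
        Tie groups: |d|=5 (t=2); sum(t^3 - t) = 6.
        Var[W] = n(n+1)(2n+1)/24 - sum(t^3-t)/48 = 546/24 - 6/48 = 22.625.
        z = (W - E[W]) / sqrt(Var[W]) = (8.5 - 10.5) / 4.7566 = -0.4205.
        Two-sided p = 2*Phi(z) = 0.674142.
Step 6: alpha = 0.05. fail to reject H0.

W+ = 8.5, W- = 12.5, W = min = 8.5, p = 0.674142, fail to reject H0.


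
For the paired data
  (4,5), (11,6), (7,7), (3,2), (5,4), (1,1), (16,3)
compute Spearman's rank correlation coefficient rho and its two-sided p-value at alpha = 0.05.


Step 1: Rank x and y separately (midranks; no ties here).
rank(x): 4->3, 11->6, 7->5, 3->2, 5->4, 1->1, 16->7
rank(y): 5->5, 6->6, 7->7, 2->2, 4->4, 1->1, 3->3
Step 2: d_i = R_x(i) - R_y(i); compute d_i^2.
  (3-5)^2=4, (6-6)^2=0, (5-7)^2=4, (2-2)^2=0, (4-4)^2=0, (1-1)^2=0, (7-3)^2=16
sum(d^2) = 24.
Step 3: rho = 1 - 6*24 / (7*(7^2 - 1)) = 1 - 144/336 = 0.571429.
Step 4: Under H0, t = rho * sqrt((n-2)/(1-rho^2)) = 1.5570 ~ t(5).
Step 5: Two-sided p-value from the t-distribution with 5 df = 0.180202.
Step 6: alpha = 0.05. fail to reject H0.

rho = 0.5714, p = 0.180202, fail to reject H0 at alpha = 0.05.


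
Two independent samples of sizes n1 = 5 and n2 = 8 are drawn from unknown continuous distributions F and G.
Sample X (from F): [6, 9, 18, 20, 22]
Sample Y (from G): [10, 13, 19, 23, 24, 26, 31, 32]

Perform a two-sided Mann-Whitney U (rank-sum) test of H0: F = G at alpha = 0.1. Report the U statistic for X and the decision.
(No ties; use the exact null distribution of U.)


Step 1: Combine and sort all 13 observations; assign midranks.
sorted (value, group): (6,X), (9,X), (10,Y), (13,Y), (18,X), (19,Y), (20,X), (22,X), (23,Y), (24,Y), (26,Y), (31,Y), (32,Y)
ranks: 6->1, 9->2, 10->3, 13->4, 18->5, 19->6, 20->7, 22->8, 23->9, 24->10, 26->11, 31->12, 32->13
Step 2: Rank sum for X: R1 = 1 + 2 + 5 + 7 + 8 = 23.
Step 3: U_X = R1 - n1(n1+1)/2 = 23 - 5*6/2 = 23 - 15 = 8.
       U_Y = n1*n2 - U_X = 40 - 8 = 32.
Step 4: No ties, so the exact null distribution of U (based on enumerating the C(13,5) = 1287 equally likely rank assignments) gives the two-sided p-value.
Step 5: p-value = 0.093240; compare to alpha = 0.1. reject H0.

U_X = 8, p = 0.093240, reject H0 at alpha = 0.1.


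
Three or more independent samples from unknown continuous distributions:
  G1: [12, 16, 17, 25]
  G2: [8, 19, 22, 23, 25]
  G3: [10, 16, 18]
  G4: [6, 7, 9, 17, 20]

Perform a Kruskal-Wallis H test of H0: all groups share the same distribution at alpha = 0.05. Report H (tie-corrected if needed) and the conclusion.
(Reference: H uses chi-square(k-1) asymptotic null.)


Step 1: Combine all N = 17 observations and assign midranks.
sorted (value, group, rank): (6,G4,1), (7,G4,2), (8,G2,3), (9,G4,4), (10,G3,5), (12,G1,6), (16,G1,7.5), (16,G3,7.5), (17,G1,9.5), (17,G4,9.5), (18,G3,11), (19,G2,12), (20,G4,13), (22,G2,14), (23,G2,15), (25,G1,16.5), (25,G2,16.5)
Step 2: Sum ranks within each group.
R_1 = 39.5 (n_1 = 4)
R_2 = 60.5 (n_2 = 5)
R_3 = 23.5 (n_3 = 3)
R_4 = 29.5 (n_4 = 5)
Step 3: H = 12/(N(N+1)) * sum(R_i^2/n_i) - 3(N+1)
     = 12/(17*18) * (39.5^2/4 + 60.5^2/5 + 23.5^2/3 + 29.5^2/5) - 3*18
     = 0.039216 * 1480.25 - 54
     = 4.048856.
Step 4: Ties present; correction factor C = 1 - 18/(17^3 - 17) = 0.996324. Corrected H = 4.048856 / 0.996324 = 4.063797.
Step 5: Under H0, H ~ chi^2(3); p-value = 0.254657.
Step 6: alpha = 0.05. fail to reject H0.

H = 4.0638, df = 3, p = 0.254657, fail to reject H0.


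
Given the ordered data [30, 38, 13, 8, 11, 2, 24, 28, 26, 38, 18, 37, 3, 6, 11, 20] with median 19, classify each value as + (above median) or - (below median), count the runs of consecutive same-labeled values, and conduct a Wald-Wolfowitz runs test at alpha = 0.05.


Step 1: Compute median = 19; label A = above, B = below.
Labels in order: AABBBBAAAABABBBA  (n_A = 8, n_B = 8)
Step 2: Count runs R = 7.
Step 3: Under H0 (random ordering), E[R] = 2*n_A*n_B/(n_A+n_B) + 1 = 2*8*8/16 + 1 = 9.0000.
        Var[R] = 2*n_A*n_B*(2*n_A*n_B - n_A - n_B) / ((n_A+n_B)^2 * (n_A+n_B-1)) = 14336/3840 = 3.7333.
        SD[R] = 1.9322.
Step 4: Continuity-corrected z = (R + 0.5 - E[R]) / SD[R] = (7 + 0.5 - 9.0000) / 1.9322 = -0.7763.
Step 5: Two-sided p-value via normal approximation = 2*(1 - Phi(|z|)) = 0.437558.
Step 6: alpha = 0.05. fail to reject H0.

R = 7, z = -0.7763, p = 0.437558, fail to reject H0.


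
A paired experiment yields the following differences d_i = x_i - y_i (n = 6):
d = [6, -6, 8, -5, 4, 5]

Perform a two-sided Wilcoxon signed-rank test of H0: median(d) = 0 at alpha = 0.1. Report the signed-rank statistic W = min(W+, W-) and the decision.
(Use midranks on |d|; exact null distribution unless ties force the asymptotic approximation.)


Step 1: Drop any zero differences (none here) and take |d_i|.
|d| = [6, 6, 8, 5, 4, 5]
Step 2: Midrank |d_i| (ties get averaged ranks).
ranks: |6|->4.5, |6|->4.5, |8|->6, |5|->2.5, |4|->1, |5|->2.5
Step 3: Attach original signs; sum ranks with positive sign and with negative sign.
W+ = 4.5 + 6 + 1 + 2.5 = 14
W- = 4.5 + 2.5 = 7
(Check: W+ + W- = 21 should equal n(n+1)/2 = 21.)
Step 4: Test statistic W = min(W+, W-) = 7.
Step 5: Ties in |d|, so use the tie-corrected normal approximation.
        E[W] = n(n+1)/4 = 6*7/4 = 10.5.
        Tie groups: |d|=5 (t=2), |d|=6 (t=2); sum(t^3 - t) = 12.
        Var[W] = n(n+1)(2n+1)/24 - sum(t^3-t)/48 = 546/24 - 12/48 = 22.5.
        z = (W - E[W]) / sqrt(Var[W]) = (7 - 10.5) / 4.7434 = -0.7379.
        Two-sided p = 2*Phi(z) = 0.460597.
Step 6: alpha = 0.1. fail to reject H0.

W+ = 14, W- = 7, W = min = 7, p = 0.460597, fail to reject H0.


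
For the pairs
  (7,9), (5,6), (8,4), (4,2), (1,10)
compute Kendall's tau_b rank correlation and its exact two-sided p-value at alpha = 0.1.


Step 1: Enumerate the 10 unordered pairs (i,j) with i<j and classify each by sign(x_j-x_i) * sign(y_j-y_i).
  (1,2):dx=-2,dy=-3->C; (1,3):dx=+1,dy=-5->D; (1,4):dx=-3,dy=-7->C; (1,5):dx=-6,dy=+1->D
  (2,3):dx=+3,dy=-2->D; (2,4):dx=-1,dy=-4->C; (2,5):dx=-4,dy=+4->D; (3,4):dx=-4,dy=-2->C
  (3,5):dx=-7,dy=+6->D; (4,5):dx=-3,dy=+8->D
Step 2: C = 4, D = 6, total pairs = 10.
Step 3: tau = (C - D)/(n(n-1)/2) = (4 - 6)/10 = -0.200000.
Step 4: Exact two-sided p-value (enumerate n! = 120 permutations of y under H0): p = 0.816667.
Step 5: alpha = 0.1. fail to reject H0.

tau_b = -0.2000 (C=4, D=6), p = 0.816667, fail to reject H0.


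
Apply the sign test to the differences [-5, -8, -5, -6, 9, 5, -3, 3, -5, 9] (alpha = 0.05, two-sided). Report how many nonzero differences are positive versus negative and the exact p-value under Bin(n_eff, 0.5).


Step 1: Discard zero differences. Original n = 10; n_eff = number of nonzero differences = 10.
Nonzero differences (with sign): -5, -8, -5, -6, +9, +5, -3, +3, -5, +9
Step 2: Count signs: positive = 4, negative = 6.
Step 3: Under H0: P(positive) = 0.5, so the number of positives S ~ Bin(10, 0.5).
Step 4: Two-sided exact p-value = sum of Bin(10,0.5) probabilities at or below the observed probability = 0.753906.
Step 5: alpha = 0.05. fail to reject H0.

n_eff = 10, pos = 4, neg = 6, p = 0.753906, fail to reject H0.


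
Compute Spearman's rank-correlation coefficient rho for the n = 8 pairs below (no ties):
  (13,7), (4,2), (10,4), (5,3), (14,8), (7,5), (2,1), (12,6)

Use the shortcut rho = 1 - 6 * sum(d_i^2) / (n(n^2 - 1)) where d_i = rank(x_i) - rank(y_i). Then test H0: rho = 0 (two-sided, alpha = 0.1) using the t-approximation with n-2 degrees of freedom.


Step 1: Rank x and y separately (midranks; no ties here).
rank(x): 13->7, 4->2, 10->5, 5->3, 14->8, 7->4, 2->1, 12->6
rank(y): 7->7, 2->2, 4->4, 3->3, 8->8, 5->5, 1->1, 6->6
Step 2: d_i = R_x(i) - R_y(i); compute d_i^2.
  (7-7)^2=0, (2-2)^2=0, (5-4)^2=1, (3-3)^2=0, (8-8)^2=0, (4-5)^2=1, (1-1)^2=0, (6-6)^2=0
sum(d^2) = 2.
Step 3: rho = 1 - 6*2 / (8*(8^2 - 1)) = 1 - 12/504 = 0.976190.
Step 4: Under H0, t = rho * sqrt((n-2)/(1-rho^2)) = 11.0235 ~ t(6).
Step 5: Two-sided p-value from the t-distribution with 6 df = 0.000033.
Step 6: alpha = 0.1. reject H0.

rho = 0.9762, p = 0.000033, reject H0 at alpha = 0.1.


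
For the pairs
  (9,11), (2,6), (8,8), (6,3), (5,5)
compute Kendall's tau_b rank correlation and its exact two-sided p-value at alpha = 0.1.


Step 1: Enumerate the 10 unordered pairs (i,j) with i<j and classify each by sign(x_j-x_i) * sign(y_j-y_i).
  (1,2):dx=-7,dy=-5->C; (1,3):dx=-1,dy=-3->C; (1,4):dx=-3,dy=-8->C; (1,5):dx=-4,dy=-6->C
  (2,3):dx=+6,dy=+2->C; (2,4):dx=+4,dy=-3->D; (2,5):dx=+3,dy=-1->D; (3,4):dx=-2,dy=-5->C
  (3,5):dx=-3,dy=-3->C; (4,5):dx=-1,dy=+2->D
Step 2: C = 7, D = 3, total pairs = 10.
Step 3: tau = (C - D)/(n(n-1)/2) = (7 - 3)/10 = 0.400000.
Step 4: Exact two-sided p-value (enumerate n! = 120 permutations of y under H0): p = 0.483333.
Step 5: alpha = 0.1. fail to reject H0.

tau_b = 0.4000 (C=7, D=3), p = 0.483333, fail to reject H0.


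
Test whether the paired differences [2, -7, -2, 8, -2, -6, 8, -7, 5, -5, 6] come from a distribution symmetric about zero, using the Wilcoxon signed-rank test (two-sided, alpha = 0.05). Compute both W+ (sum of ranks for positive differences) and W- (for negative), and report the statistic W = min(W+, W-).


Step 1: Drop any zero differences (none here) and take |d_i|.
|d| = [2, 7, 2, 8, 2, 6, 8, 7, 5, 5, 6]
Step 2: Midrank |d_i| (ties get averaged ranks).
ranks: |2|->2, |7|->8.5, |2|->2, |8|->10.5, |2|->2, |6|->6.5, |8|->10.5, |7|->8.5, |5|->4.5, |5|->4.5, |6|->6.5
Step 3: Attach original signs; sum ranks with positive sign and with negative sign.
W+ = 2 + 10.5 + 10.5 + 4.5 + 6.5 = 34
W- = 8.5 + 2 + 2 + 6.5 + 8.5 + 4.5 = 32
(Check: W+ + W- = 66 should equal n(n+1)/2 = 66.)
Step 4: Test statistic W = min(W+, W-) = 32.
Step 5: Ties in |d|, so use the tie-corrected normal approximation.
        E[W] = n(n+1)/4 = 11*12/4 = 33.
        Tie groups: |d|=2 (t=3), |d|=5 (t=2), |d|=6 (t=2), |d|=7 (t=2), |d|=8 (t=2); sum(t^3 - t) = 48.
        Var[W] = n(n+1)(2n+1)/24 - sum(t^3-t)/48 = 3036/24 - 48/48 = 125.5.
        z = (W - E[W]) / sqrt(Var[W]) = (32 - 33) / 11.2027 = -0.0893.
        Two-sided p = 2*Phi(z) = 0.928872.
Step 6: alpha = 0.05. fail to reject H0.

W+ = 34, W- = 32, W = min = 32, p = 0.928872, fail to reject H0.


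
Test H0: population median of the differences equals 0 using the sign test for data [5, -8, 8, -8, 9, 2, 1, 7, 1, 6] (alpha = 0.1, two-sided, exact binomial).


Step 1: Discard zero differences. Original n = 10; n_eff = number of nonzero differences = 10.
Nonzero differences (with sign): +5, -8, +8, -8, +9, +2, +1, +7, +1, +6
Step 2: Count signs: positive = 8, negative = 2.
Step 3: Under H0: P(positive) = 0.5, so the number of positives S ~ Bin(10, 0.5).
Step 4: Two-sided exact p-value = sum of Bin(10,0.5) probabilities at or below the observed probability = 0.109375.
Step 5: alpha = 0.1. fail to reject H0.

n_eff = 10, pos = 8, neg = 2, p = 0.109375, fail to reject H0.


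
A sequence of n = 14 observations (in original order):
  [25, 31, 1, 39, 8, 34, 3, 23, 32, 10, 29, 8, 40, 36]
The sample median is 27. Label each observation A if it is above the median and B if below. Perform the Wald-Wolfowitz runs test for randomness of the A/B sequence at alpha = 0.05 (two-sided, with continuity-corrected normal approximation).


Step 1: Compute median = 27; label A = above, B = below.
Labels in order: BABABABBABABAA  (n_A = 7, n_B = 7)
Step 2: Count runs R = 12.
Step 3: Under H0 (random ordering), E[R] = 2*n_A*n_B/(n_A+n_B) + 1 = 2*7*7/14 + 1 = 8.0000.
        Var[R] = 2*n_A*n_B*(2*n_A*n_B - n_A - n_B) / ((n_A+n_B)^2 * (n_A+n_B-1)) = 8232/2548 = 3.2308.
        SD[R] = 1.7974.
Step 4: Continuity-corrected z = (R - 0.5 - E[R]) / SD[R] = (12 - 0.5 - 8.0000) / 1.7974 = 1.9472.
Step 5: Two-sided p-value via normal approximation = 2*(1 - Phi(|z|)) = 0.051508.
Step 6: alpha = 0.05. fail to reject H0.

R = 12, z = 1.9472, p = 0.051508, fail to reject H0.


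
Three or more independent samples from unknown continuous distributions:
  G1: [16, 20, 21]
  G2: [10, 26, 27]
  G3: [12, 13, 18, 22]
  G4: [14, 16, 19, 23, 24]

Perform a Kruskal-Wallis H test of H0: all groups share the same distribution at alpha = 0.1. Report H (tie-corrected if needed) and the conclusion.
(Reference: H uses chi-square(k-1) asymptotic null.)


Step 1: Combine all N = 15 observations and assign midranks.
sorted (value, group, rank): (10,G2,1), (12,G3,2), (13,G3,3), (14,G4,4), (16,G1,5.5), (16,G4,5.5), (18,G3,7), (19,G4,8), (20,G1,9), (21,G1,10), (22,G3,11), (23,G4,12), (24,G4,13), (26,G2,14), (27,G2,15)
Step 2: Sum ranks within each group.
R_1 = 24.5 (n_1 = 3)
R_2 = 30 (n_2 = 3)
R_3 = 23 (n_3 = 4)
R_4 = 42.5 (n_4 = 5)
Step 3: H = 12/(N(N+1)) * sum(R_i^2/n_i) - 3(N+1)
     = 12/(15*16) * (24.5^2/3 + 30^2/3 + 23^2/4 + 42.5^2/5) - 3*16
     = 0.050000 * 993.583 - 48
     = 1.679167.
Step 4: Ties present; correction factor C = 1 - 6/(15^3 - 15) = 0.998214. Corrected H = 1.679167 / 0.998214 = 1.682171.
Step 5: Under H0, H ~ chi^2(3); p-value = 0.640905.
Step 6: alpha = 0.1. fail to reject H0.

H = 1.6822, df = 3, p = 0.640905, fail to reject H0.


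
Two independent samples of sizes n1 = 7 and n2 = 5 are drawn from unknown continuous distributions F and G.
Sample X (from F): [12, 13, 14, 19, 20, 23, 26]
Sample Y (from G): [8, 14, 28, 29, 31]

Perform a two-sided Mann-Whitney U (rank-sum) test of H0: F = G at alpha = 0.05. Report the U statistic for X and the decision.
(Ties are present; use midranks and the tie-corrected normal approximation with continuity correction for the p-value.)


Step 1: Combine and sort all 12 observations; assign midranks.
sorted (value, group): (8,Y), (12,X), (13,X), (14,X), (14,Y), (19,X), (20,X), (23,X), (26,X), (28,Y), (29,Y), (31,Y)
ranks: 8->1, 12->2, 13->3, 14->4.5, 14->4.5, 19->6, 20->7, 23->8, 26->9, 28->10, 29->11, 31->12
Step 2: Rank sum for X: R1 = 2 + 3 + 4.5 + 6 + 7 + 8 + 9 = 39.5.
Step 3: U_X = R1 - n1(n1+1)/2 = 39.5 - 7*8/2 = 39.5 - 28 = 11.5.
       U_Y = n1*n2 - U_X = 35 - 11.5 = 23.5.
Step 4: Ties are present, so use the tie-corrected normal approximation (with continuity correction) for the p-value.
Step 5: p-value = 0.370914; compare to alpha = 0.05. fail to reject H0.

U_X = 11.5, p = 0.370914, fail to reject H0 at alpha = 0.05.
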